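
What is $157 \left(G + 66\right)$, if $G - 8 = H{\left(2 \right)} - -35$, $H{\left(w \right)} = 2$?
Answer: $17427$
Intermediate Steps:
$G = 45$ ($G = 8 + \left(2 - -35\right) = 8 + \left(2 + 35\right) = 8 + 37 = 45$)
$157 \left(G + 66\right) = 157 \left(45 + 66\right) = 157 \cdot 111 = 17427$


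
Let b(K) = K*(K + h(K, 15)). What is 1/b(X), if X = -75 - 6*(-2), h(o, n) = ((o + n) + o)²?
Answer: -1/772254 ≈ -1.2949e-6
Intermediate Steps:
h(o, n) = (n + 2*o)² (h(o, n) = ((n + o) + o)² = (n + 2*o)²)
X = -63 (X = -75 + 12 = -63)
b(K) = K*(K + (15 + 2*K)²)
1/b(X) = 1/(-63*(-63 + (15 + 2*(-63))²)) = 1/(-63*(-63 + (15 - 126)²)) = 1/(-63*(-63 + (-111)²)) = 1/(-63*(-63 + 12321)) = 1/(-63*12258) = 1/(-772254) = -1/772254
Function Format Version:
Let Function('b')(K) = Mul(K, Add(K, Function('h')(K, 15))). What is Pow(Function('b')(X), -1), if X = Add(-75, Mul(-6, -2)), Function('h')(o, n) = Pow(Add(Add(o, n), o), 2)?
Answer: Rational(-1, 772254) ≈ -1.2949e-6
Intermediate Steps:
Function('h')(o, n) = Pow(Add(n, Mul(2, o)), 2) (Function('h')(o, n) = Pow(Add(Add(n, o), o), 2) = Pow(Add(n, Mul(2, o)), 2))
X = -63 (X = Add(-75, 12) = -63)
Function('b')(K) = Mul(K, Add(K, Pow(Add(15, Mul(2, K)), 2)))
Pow(Function('b')(X), -1) = Pow(Mul(-63, Add(-63, Pow(Add(15, Mul(2, -63)), 2))), -1) = Pow(Mul(-63, Add(-63, Pow(Add(15, -126), 2))), -1) = Pow(Mul(-63, Add(-63, Pow(-111, 2))), -1) = Pow(Mul(-63, Add(-63, 12321)), -1) = Pow(Mul(-63, 12258), -1) = Pow(-772254, -1) = Rational(-1, 772254)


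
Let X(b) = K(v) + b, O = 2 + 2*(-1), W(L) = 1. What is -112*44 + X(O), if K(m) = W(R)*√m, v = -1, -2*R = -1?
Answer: -4928 + I ≈ -4928.0 + 1.0*I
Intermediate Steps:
R = ½ (R = -½*(-1) = ½ ≈ 0.50000)
K(m) = √m (K(m) = 1*√m = √m)
O = 0 (O = 2 - 2 = 0)
X(b) = I + b (X(b) = √(-1) + b = I + b)
-112*44 + X(O) = -112*44 + (I + 0) = -4928 + I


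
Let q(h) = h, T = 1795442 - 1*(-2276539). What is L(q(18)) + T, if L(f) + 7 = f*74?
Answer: 4073306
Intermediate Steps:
T = 4071981 (T = 1795442 + 2276539 = 4071981)
L(f) = -7 + 74*f (L(f) = -7 + f*74 = -7 + 74*f)
L(q(18)) + T = (-7 + 74*18) + 4071981 = (-7 + 1332) + 4071981 = 1325 + 4071981 = 4073306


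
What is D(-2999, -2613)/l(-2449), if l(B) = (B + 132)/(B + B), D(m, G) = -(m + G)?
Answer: 27487576/2317 ≈ 11863.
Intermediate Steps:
D(m, G) = -G - m (D(m, G) = -(G + m) = -G - m)
l(B) = (132 + B)/(2*B) (l(B) = (132 + B)/((2*B)) = (132 + B)*(1/(2*B)) = (132 + B)/(2*B))
D(-2999, -2613)/l(-2449) = (-1*(-2613) - 1*(-2999))/(((½)*(132 - 2449)/(-2449))) = (2613 + 2999)/(((½)*(-1/2449)*(-2317))) = 5612/(2317/4898) = 5612*(4898/2317) = 27487576/2317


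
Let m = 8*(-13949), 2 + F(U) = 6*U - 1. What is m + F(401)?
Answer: -109189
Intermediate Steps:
F(U) = -3 + 6*U (F(U) = -2 + (6*U - 1) = -2 + (-1 + 6*U) = -3 + 6*U)
m = -111592
m + F(401) = -111592 + (-3 + 6*401) = -111592 + (-3 + 2406) = -111592 + 2403 = -109189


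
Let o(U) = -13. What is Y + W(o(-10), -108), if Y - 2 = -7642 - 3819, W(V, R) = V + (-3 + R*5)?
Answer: -12015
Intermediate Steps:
W(V, R) = -3 + V + 5*R (W(V, R) = V + (-3 + 5*R) = -3 + V + 5*R)
Y = -11459 (Y = 2 + (-7642 - 3819) = 2 - 11461 = -11459)
Y + W(o(-10), -108) = -11459 + (-3 - 13 + 5*(-108)) = -11459 + (-3 - 13 - 540) = -11459 - 556 = -12015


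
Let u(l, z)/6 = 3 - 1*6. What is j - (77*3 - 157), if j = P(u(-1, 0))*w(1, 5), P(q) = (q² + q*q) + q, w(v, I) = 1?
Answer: 556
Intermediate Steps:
u(l, z) = -18 (u(l, z) = 6*(3 - 1*6) = 6*(3 - 6) = 6*(-3) = -18)
P(q) = q + 2*q² (P(q) = (q² + q²) + q = 2*q² + q = q + 2*q²)
j = 630 (j = -18*(1 + 2*(-18))*1 = -18*(1 - 36)*1 = -18*(-35)*1 = 630*1 = 630)
j - (77*3 - 157) = 630 - (77*3 - 157) = 630 - (231 - 157) = 630 - 1*74 = 630 - 74 = 556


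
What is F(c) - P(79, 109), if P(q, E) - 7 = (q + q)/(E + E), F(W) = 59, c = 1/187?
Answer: 5589/109 ≈ 51.275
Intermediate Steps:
c = 1/187 ≈ 0.0053476
P(q, E) = 7 + q/E (P(q, E) = 7 + (q + q)/(E + E) = 7 + (2*q)/((2*E)) = 7 + (2*q)*(1/(2*E)) = 7 + q/E)
F(c) - P(79, 109) = 59 - (7 + 79/109) = 59 - 1*842/109 = 59 - 842/109 = 5589/109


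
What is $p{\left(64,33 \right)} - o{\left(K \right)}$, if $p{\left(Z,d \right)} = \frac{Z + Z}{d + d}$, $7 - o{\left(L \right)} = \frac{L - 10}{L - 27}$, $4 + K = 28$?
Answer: $- \frac{107}{11} \approx -9.7273$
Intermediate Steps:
$K = 24$ ($K = -4 + 28 = 24$)
$o{\left(L \right)} = 7 - \frac{-10 + L}{-27 + L}$ ($o{\left(L \right)} = 7 - \frac{L - 10}{L - 27} = 7 - \frac{-10 + L}{-27 + L}$)
$p{\left(Z,d \right)} = \frac{Z}{d}$ ($p{\left(Z,d \right)} = \frac{2 Z}{2 d} = 2 Z \frac{1}{2 d} = \frac{Z}{d}$)
$p{\left(64,33 \right)} - o{\left(K \right)} = \frac{64}{33} - \frac{-179 + 6 \cdot 24}{-27 + 24} = 64 \cdot \frac{1}{33} - \frac{-179 + 144}{-3} = \frac{64}{33} - \left(- \frac{1}{3}\right) \left(-35\right) = \frac{64}{33} - \frac{35}{3} = - \frac{107}{11}$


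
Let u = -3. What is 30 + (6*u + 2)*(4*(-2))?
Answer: 158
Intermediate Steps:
30 + (6*u + 2)*(4*(-2)) = 30 + (6*(-3) + 2)*(4*(-2)) = 30 + (-18 + 2)*(-8) = 30 - 16*(-8) = 30 + 128 = 158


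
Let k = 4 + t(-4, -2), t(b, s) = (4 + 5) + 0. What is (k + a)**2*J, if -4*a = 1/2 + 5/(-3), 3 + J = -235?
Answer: -12109559/288 ≈ -42047.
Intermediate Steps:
J = -238 (J = -3 - 235 = -238)
t(b, s) = 9 (t(b, s) = 9 + 0 = 9)
k = 13 (k = 4 + 9 = 13)
a = 7/24 (a = -(1/2 + 5/(-3))/4 = -(1*(1/2) + 5*(-1/3))/4 = -(1/2 - 5/3)/4 = -1/4*(-7/6) = 7/24 ≈ 0.29167)
(k + a)**2*J = (13 + 7/24)**2*(-238) = (319/24)**2*(-238) = (101761/576)*(-238) = -12109559/288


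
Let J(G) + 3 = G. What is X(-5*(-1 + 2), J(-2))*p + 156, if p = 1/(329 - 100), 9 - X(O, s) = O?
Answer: 35738/229 ≈ 156.06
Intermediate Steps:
J(G) = -3 + G
X(O, s) = 9 - O
p = 1/229 ≈ 0.0043668
X(-5*(-1 + 2), J(-2))*p + 156 = (9 - (-5)*(-1 + 2))*(1/229) + 156 = (9 - (-5))*(1/229) + 156 = (9 - 1*(-5))*(1/229) + 156 = (9 + 5)*(1/229) + 156 = 14*(1/229) + 156 = 14/229 + 156 = 35738/229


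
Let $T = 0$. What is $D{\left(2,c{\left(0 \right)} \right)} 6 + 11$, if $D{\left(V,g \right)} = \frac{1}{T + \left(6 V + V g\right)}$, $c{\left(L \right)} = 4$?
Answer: $\frac{113}{10} \approx 11.3$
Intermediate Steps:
$D{\left(V,g \right)} = \frac{1}{6 V + V g}$ ($D{\left(V,g \right)} = \frac{1}{0 + \left(6 V + V g\right)} = \frac{1}{6 V + V g}$)
$D{\left(2,c{\left(0 \right)} \right)} 6 + 11 = \frac{1}{2 \left(6 + 4\right)} 6 + 11 = \frac{1}{2 \cdot 10} \cdot 6 + 11 = \frac{1}{2} \cdot \frac{1}{10} \cdot 6 + 11 = \frac{1}{20} \cdot 6 + 11 = \frac{3}{10} + 11 = \frac{113}{10}$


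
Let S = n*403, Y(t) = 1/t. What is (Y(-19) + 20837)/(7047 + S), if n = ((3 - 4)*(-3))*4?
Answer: 395902/225777 ≈ 1.7535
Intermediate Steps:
n = 12 (n = -1*(-3)*4 = 3*4 = 12)
S = 4836 (S = 12*403 = 4836)
(Y(-19) + 20837)/(7047 + S) = (1/(-19) + 20837)/(7047 + 4836) = (-1/19 + 20837)/11883 = (395902/19)*(1/11883) = 395902/225777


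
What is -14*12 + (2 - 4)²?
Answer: -164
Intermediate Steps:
-14*12 + (2 - 4)² = -168 + (-2)² = -168 + 4 = -164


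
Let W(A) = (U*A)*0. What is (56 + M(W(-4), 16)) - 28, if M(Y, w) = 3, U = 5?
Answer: 31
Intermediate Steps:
W(A) = 0 (W(A) = (5*A)*0 = 0)
(56 + M(W(-4), 16)) - 28 = (56 + 3) - 28 = 59 - 28 = 31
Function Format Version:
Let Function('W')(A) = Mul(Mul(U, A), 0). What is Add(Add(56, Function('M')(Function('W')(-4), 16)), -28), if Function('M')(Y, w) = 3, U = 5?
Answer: 31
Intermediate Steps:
Function('W')(A) = 0 (Function('W')(A) = Mul(Mul(5, A), 0) = 0)
Add(Add(56, Function('M')(Function('W')(-4), 16)), -28) = Add(Add(56, 3), -28) = Add(59, -28) = 31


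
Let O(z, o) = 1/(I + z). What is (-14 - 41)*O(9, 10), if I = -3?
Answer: -55/6 ≈ -9.1667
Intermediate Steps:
O(z, o) = 1/(-3 + z)
(-14 - 41)*O(9, 10) = (-14 - 41)/(-3 + 9) = -55/6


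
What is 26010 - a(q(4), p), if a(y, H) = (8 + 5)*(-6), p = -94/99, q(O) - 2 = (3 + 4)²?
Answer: 26088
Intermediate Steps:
q(O) = 51 (q(O) = 2 + (3 + 4)² = 2 + 7² = 2 + 49 = 51)
p = -94/99 (p = -94*1/99 = -94/99 ≈ -0.94950)
a(y, H) = -78 (a(y, H) = 13*(-6) = -78)
26010 - a(q(4), p) = 26010 - 1*(-78) = 26010 + 78 = 26088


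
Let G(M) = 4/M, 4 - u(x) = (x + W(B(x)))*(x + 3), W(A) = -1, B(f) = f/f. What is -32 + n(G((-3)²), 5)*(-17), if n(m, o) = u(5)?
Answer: 444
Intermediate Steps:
B(f) = 1
u(x) = 4 - (-1 + x)*(3 + x) (u(x) = 4 - (x - 1)*(x + 3) = 4 - (-1 + x)*(3 + x))
n(m, o) = -28 (n(m, o) = 7 - 1*5² - 2*5 = 7 - 1*25 - 10 = 7 - 25 - 10 = -28)
-32 + n(G((-3)²), 5)*(-17) = -32 - 28*(-17) = -32 + 476 = 444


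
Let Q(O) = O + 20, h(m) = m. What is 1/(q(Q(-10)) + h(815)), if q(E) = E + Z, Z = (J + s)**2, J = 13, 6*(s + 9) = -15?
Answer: 4/3309 ≈ 0.0012088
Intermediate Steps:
s = -23/2 (s = -9 + (1/6)*(-15) = -9 - 5/2 = -23/2 ≈ -11.500)
Q(O) = 20 + O
Z = 9/4 (Z = (13 - 23/2)**2 = (3/2)**2 = 9/4 ≈ 2.2500)
q(E) = 9/4 + E (q(E) = E + 9/4 = 9/4 + E)
1/(q(Q(-10)) + h(815)) = 1/((9/4 + (20 - 10)) + 815) = 1/((9/4 + 10) + 815) = 1/(49/4 + 815) = 1/(3309/4) = 4/3309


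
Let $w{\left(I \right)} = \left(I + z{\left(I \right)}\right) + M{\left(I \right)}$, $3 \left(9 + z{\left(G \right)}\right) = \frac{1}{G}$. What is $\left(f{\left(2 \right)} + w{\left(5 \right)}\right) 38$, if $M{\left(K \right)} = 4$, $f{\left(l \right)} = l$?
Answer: $\frac{1178}{15} \approx 78.533$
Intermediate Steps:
$z{\left(G \right)} = -9 + \frac{1}{3 G}$
$w{\left(I \right)} = -5 + I + \frac{1}{3 I}$ ($w{\left(I \right)} = \left(I - \left(9 - \frac{1}{3 I}\right)\right) + 4 = \left(-9 + I + \frac{1}{3 I}\right) + 4 = -5 + I + \frac{1}{3 I}$)
$\left(f{\left(2 \right)} + w{\left(5 \right)}\right) 38 = \left(2 + \left(-5 + 5 + \frac{1}{3 \cdot 5}\right)\right) 38 = \left(2 + \left(-5 + 5 + \frac{1}{3} \cdot \frac{1}{5}\right)\right) 38 = \left(2 + \left(-5 + 5 + \frac{1}{15}\right)\right) 38 = \left(2 + \frac{1}{15}\right) 38 = \frac{31}{15} \cdot 38 = \frac{1178}{15}$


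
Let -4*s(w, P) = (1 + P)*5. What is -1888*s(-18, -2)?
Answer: -2360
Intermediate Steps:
s(w, P) = -5/4 - 5*P/4 (s(w, P) = -(1 + P)*5/4 = -(5 + 5*P)/4 = -5/4 - 5*P/4)
-1888*s(-18, -2) = -1888*(-5/4 - 5/4*(-2)) = -1888*(-5/4 + 5/2) = -1888*5/4 = -2360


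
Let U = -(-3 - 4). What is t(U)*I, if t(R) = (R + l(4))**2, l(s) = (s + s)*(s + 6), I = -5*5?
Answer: -189225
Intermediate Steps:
I = -25
l(s) = 2*s*(6 + s) (l(s) = (2*s)*(6 + s) = 2*s*(6 + s))
U = 7 (U = -1*(-7) = 7)
t(R) = (80 + R)**2 (t(R) = (R + 2*4*(6 + 4))**2 = (R + 2*4*10)**2 = (R + 80)**2 = (80 + R)**2)
t(U)*I = (80 + 7)**2*(-25) = 87**2*(-25) = 7569*(-25) = -189225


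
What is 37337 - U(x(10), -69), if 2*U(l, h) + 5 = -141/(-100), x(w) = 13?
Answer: 7467759/200 ≈ 37339.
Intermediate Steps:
U(l, h) = -359/200 (U(l, h) = -5/2 + (-141/(-100))/2 = -5/2 + (-141*(-1/100))/2 = -5/2 + (½)*(141/100) = -5/2 + 141/200 = -359/200)
37337 - U(x(10), -69) = 37337 - 1*(-359/200) = 37337 + 359/200 = 7467759/200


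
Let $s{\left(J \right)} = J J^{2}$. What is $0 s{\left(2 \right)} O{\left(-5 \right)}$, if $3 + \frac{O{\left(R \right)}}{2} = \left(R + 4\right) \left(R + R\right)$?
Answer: $0$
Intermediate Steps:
$O{\left(R \right)} = -6 + 4 R \left(4 + R\right)$ ($O{\left(R \right)} = -6 + 2 \left(R + 4\right) \left(R + R\right) = -6 + 2 \left(4 + R\right) 2 R = -6 + 2 \cdot 2 R \left(4 + R\right) = -6 + 4 R \left(4 + R\right)$)
$s{\left(J \right)} = J^{3}$
$0 s{\left(2 \right)} O{\left(-5 \right)} = 0 \cdot 2^{3} \left(-6 + 4 \left(-5\right)^{2} + 16 \left(-5\right)\right) = 0 \cdot 8 \left(-6 + 4 \cdot 25 - 80\right) = 0 \left(-6 + 100 - 80\right) = 0 \cdot 14 = 0$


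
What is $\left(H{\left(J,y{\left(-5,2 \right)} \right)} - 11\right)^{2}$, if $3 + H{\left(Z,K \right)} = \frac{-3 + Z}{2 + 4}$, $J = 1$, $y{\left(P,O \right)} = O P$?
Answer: $\frac{1849}{9} \approx 205.44$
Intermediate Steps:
$H{\left(Z,K \right)} = - \frac{7}{2} + \frac{Z}{6}$ ($H{\left(Z,K \right)} = -3 + \frac{-3 + Z}{2 + 4} = -3 + \frac{-3 + Z}{6} = -3 + \left(-3 + Z\right) \frac{1}{6} = -3 + \left(- \frac{1}{2} + \frac{Z}{6}\right) = - \frac{7}{2} + \frac{Z}{6}$)
$\left(H{\left(J,y{\left(-5,2 \right)} \right)} - 11\right)^{2} = \left(\left(- \frac{7}{2} + \frac{1}{6} \cdot 1\right) - 11\right)^{2} = \left(\left(- \frac{7}{2} + \frac{1}{6}\right) - 11\right)^{2} = \left(- \frac{10}{3} - 11\right)^{2} = \left(- \frac{43}{3}\right)^{2} = \frac{1849}{9}$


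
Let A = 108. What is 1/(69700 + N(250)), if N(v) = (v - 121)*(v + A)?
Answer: 1/115882 ≈ 8.6295e-6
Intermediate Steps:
N(v) = (-121 + v)*(108 + v) (N(v) = (v - 121)*(v + 108) = (-121 + v)*(108 + v))
1/(69700 + N(250)) = 1/(69700 + (-13068 + 250² - 13*250)) = 1/(69700 + (-13068 + 62500 - 3250)) = 1/(69700 + 46182) = 1/115882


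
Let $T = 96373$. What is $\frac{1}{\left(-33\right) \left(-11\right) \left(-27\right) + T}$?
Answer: $\frac{1}{86572} \approx 1.1551 \cdot 10^{-5}$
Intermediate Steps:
$\frac{1}{\left(-33\right) \left(-11\right) \left(-27\right) + T} = \frac{1}{\left(-33\right) \left(-11\right) \left(-27\right) + 96373} = \frac{1}{363 \left(-27\right) + 96373} = \frac{1}{-9801 + 96373} = \frac{1}{86572}$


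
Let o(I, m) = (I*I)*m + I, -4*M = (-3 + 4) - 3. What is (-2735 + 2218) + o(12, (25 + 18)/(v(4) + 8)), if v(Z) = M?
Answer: 3799/17 ≈ 223.47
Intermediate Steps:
M = 1/2 (M = -((-3 + 4) - 3)/4 = -(1 - 3)/4 = -1/4*(-2) = 1/2 ≈ 0.50000)
v(Z) = 1/2
o(I, m) = I + m*I**2 (o(I, m) = I**2*m + I = m*I**2 + I = I + m*I**2)
(-2735 + 2218) + o(12, (25 + 18)/(v(4) + 8)) = (-2735 + 2218) + 12*(1 + 12*((25 + 18)/(1/2 + 8))) = -517 + 12*(1 + 12*(43/(17/2))) = -517 + 12*(1 + 12*(43*(2/17))) = -517 + 12*(1 + 12*(86/17)) = -517 + 12*(1 + 1032/17) = -517 + 12*(1049/17) = -517 + 12588/17 = 3799/17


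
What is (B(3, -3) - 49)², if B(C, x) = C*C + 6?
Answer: 1156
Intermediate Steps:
B(C, x) = 6 + C² (B(C, x) = C² + 6 = 6 + C²)
(B(3, -3) - 49)² = ((6 + 3²) - 49)² = ((6 + 9) - 49)² = (15 - 49)² = (-34)² = 1156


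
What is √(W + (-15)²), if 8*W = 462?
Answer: √1131/2 ≈ 16.815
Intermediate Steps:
W = 231/4 (W = (⅛)*462 = 231/4 ≈ 57.750)
√(W + (-15)²) = √(231/4 + (-15)²) = √(231/4 + 225) = √(1131/4) = √1131/2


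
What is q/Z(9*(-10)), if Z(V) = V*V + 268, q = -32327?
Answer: -32327/8368 ≈ -3.8632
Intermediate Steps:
Z(V) = 268 + V**2 (Z(V) = V**2 + 268 = 268 + V**2)
q/Z(9*(-10)) = -32327/(268 + (9*(-10))**2) = -32327/(268 + (-90)**2) = -32327/(268 + 8100) = -32327/8368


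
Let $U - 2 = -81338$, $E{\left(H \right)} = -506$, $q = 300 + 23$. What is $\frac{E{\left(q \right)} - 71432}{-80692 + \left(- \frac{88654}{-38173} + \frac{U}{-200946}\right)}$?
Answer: $\frac{45984637937767}{51578678800127} \approx 0.89154$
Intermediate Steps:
$q = 323$
$U = -81336$ ($U = 2 - 81338 = -81336$)
$\frac{E{\left(q \right)} - 71432}{-80692 + \left(- \frac{88654}{-38173} + \frac{U}{-200946}\right)} = \frac{-506 - 71432}{-80692 - \left(- \frac{88654}{38173} - \frac{13556}{33491}\right)} = - \frac{71938}{-80692 - - \frac{3486584302}{1278451943}} = - \frac{71938}{-80692 + \left(\frac{88654}{38173} + \frac{13556}{33491}\right)} = - \frac{71938}{-80692 + \frac{3486584302}{1278451943}} = - \frac{71938}{- \frac{103157357600254}{1278451943}} = \left(-71938\right) \left(- \frac{1278451943}{103157357600254}\right) = \frac{45984637937767}{51578678800127}$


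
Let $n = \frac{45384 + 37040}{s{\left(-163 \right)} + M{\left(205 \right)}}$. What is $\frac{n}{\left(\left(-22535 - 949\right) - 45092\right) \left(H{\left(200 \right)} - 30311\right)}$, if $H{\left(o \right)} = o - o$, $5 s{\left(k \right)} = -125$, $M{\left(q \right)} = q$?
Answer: $\frac{10303}{46768660560} \approx 2.203 \cdot 10^{-7}$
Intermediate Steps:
$s{\left(k \right)} = -25$ ($s{\left(k \right)} = \frac{1}{5} \left(-125\right) = -25$)
$H{\left(o \right)} = 0$
$n = \frac{20606}{45}$ ($n = \frac{45384 + 37040}{-25 + 205} = \frac{82424}{180} = 82424 \cdot \frac{1}{180} = \frac{20606}{45} \approx 457.91$)
$\frac{n}{\left(\left(-22535 - 949\right) - 45092\right) \left(H{\left(200 \right)} - 30311\right)} = \frac{20606}{45 \left(\left(-22535 - 949\right) - 45092\right) \left(0 - 30311\right)} = \frac{20606}{45 \left(-23484 - 45092\right) \left(-30311\right)} = \frac{20606}{45 \left(\left(-68576\right) \left(-30311\right)\right)} = \frac{20606}{45 \cdot 2078607136} = \frac{20606}{45} \cdot \frac{1}{2078607136} = \frac{10303}{46768660560}$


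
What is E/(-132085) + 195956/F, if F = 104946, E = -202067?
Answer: 23544485821/6930896205 ≈ 3.3970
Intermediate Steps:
E/(-132085) + 195956/F = -202067/(-132085) + 195956/104946 = -202067*(-1/132085) + 195956*(1/104946) = 202067/132085 + 97978/52473 = 23544485821/6930896205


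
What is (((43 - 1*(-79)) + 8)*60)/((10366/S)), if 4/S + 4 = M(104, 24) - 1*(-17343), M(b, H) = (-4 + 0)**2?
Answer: 80/461287 ≈ 0.00017343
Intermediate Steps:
M(b, H) = 16 (M(b, H) = (-4)**2 = 16)
S = 4/17355 (S = 4/(-4 + (16 - 1*(-17343))) = 4/(-4 + (16 + 17343)) = 4/(-4 + 17359) = 4/17355 ≈ 0.00023048)
(((43 - 1*(-79)) + 8)*60)/((10366/S)) = (((43 - 1*(-79)) + 8)*60)/((10366/(4/17355))) = (((43 + 79) + 8)*60)/((10366*(17355/4))) = ((122 + 8)*60)/(89950965/2) = (130*60)*(2/89950965) = 7800*(2/89950965) = 80/461287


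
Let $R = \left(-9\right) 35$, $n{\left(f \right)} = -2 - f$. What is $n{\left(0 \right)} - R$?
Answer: $313$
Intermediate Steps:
$R = -315$
$n{\left(0 \right)} - R = \left(-2 - 0\right) - -315 = \left(-2 + 0\right) + 315 = -2 + 315 = 313$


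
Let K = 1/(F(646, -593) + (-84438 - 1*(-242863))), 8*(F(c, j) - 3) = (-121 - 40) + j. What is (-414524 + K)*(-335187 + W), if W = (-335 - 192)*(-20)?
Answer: 85230407206389792/633335 ≈ 1.3457e+11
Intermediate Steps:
F(c, j) = -137/8 + j/8 (F(c, j) = 3 + ((-121 - 40) + j)/8 = 3 + (-161 + j)/8 = 3 + (-161/8 + j/8) = -137/8 + j/8)
W = 10540 (W = -527*(-20) = 10540)
K = 4/633335 (K = 1/((-137/8 + (⅛)*(-593)) + (-84438 - 1*(-242863))) = 1/((-137/8 - 593/8) + (-84438 + 242863)) = 1/(-365/4 + 158425) = 1/(633335/4) = 4/633335 ≈ 6.3158e-6)
(-414524 + K)*(-335187 + W) = (-414524 + 4/633335)*(-335187 + 10540) = -262532557536/633335*(-324647) = 85230407206389792/633335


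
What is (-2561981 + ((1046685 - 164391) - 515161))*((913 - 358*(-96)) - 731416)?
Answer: 1527910512480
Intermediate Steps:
(-2561981 + ((1046685 - 164391) - 515161))*((913 - 358*(-96)) - 731416) = (-2561981 + (882294 - 515161))*((913 + 34368) - 731416) = (-2561981 + 367133)*(35281 - 731416) = -2194848*(-696135) = 1527910512480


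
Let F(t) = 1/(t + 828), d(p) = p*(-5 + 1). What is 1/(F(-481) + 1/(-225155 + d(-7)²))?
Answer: 77856737/224024 ≈ 347.54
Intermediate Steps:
d(p) = -4*p (d(p) = p*(-4) = -4*p)
F(t) = 1/(828 + t)
1/(F(-481) + 1/(-225155 + d(-7)²)) = 1/(1/(828 - 481) + 1/(-225155 + (-4*(-7))²)) = 1/(1/347 + 1/(-225155 + 28²)) = 1/(1/347 + 1/(-225155 + 784)) = 1/(1/347 + 1/(-224371)) = 1/(1/347 - 1/224371) = 1/(224024/77856737) = 77856737/224024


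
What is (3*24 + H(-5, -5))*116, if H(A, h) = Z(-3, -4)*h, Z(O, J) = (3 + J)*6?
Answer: 11832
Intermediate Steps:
Z(O, J) = 18 + 6*J
H(A, h) = -6*h (H(A, h) = (18 + 6*(-4))*h = (18 - 24)*h = -6*h)
(3*24 + H(-5, -5))*116 = (3*24 - 6*(-5))*116 = (72 + 30)*116 = 102*116 = 11832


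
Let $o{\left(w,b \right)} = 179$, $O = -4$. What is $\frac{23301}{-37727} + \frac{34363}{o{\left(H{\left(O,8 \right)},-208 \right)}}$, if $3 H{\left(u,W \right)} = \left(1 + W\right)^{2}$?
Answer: $\frac{1292242022}{6753133} \approx 191.35$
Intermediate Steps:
$H{\left(u,W \right)} = \frac{\left(1 + W\right)^{2}}{3}$
$\frac{23301}{-37727} + \frac{34363}{o{\left(H{\left(O,8 \right)},-208 \right)}} = \frac{23301}{-37727} + \frac{34363}{179} = 23301 \left(- \frac{1}{37727}\right) + 34363 \cdot \frac{1}{179} = - \frac{23301}{37727} + \frac{34363}{179} = \frac{1292242022}{6753133}$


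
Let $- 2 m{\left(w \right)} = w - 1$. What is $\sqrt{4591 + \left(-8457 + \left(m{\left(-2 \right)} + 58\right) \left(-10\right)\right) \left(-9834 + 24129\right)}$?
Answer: $i \sqrt{129393749} \approx 11375.0 i$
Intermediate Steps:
$m{\left(w \right)} = \frac{1}{2} - \frac{w}{2}$ ($m{\left(w \right)} = - \frac{w - 1}{2} = - \frac{-1 + w}{2} = \frac{1}{2} - \frac{w}{2}$)
$\sqrt{4591 + \left(-8457 + \left(m{\left(-2 \right)} + 58\right) \left(-10\right)\right) \left(-9834 + 24129\right)} = \sqrt{4591 + \left(-8457 + \left(\left(\frac{1}{2} - -1\right) + 58\right) \left(-10\right)\right) \left(-9834 + 24129\right)} = \sqrt{4591 + \left(-8457 + \left(\left(\frac{1}{2} + 1\right) + 58\right) \left(-10\right)\right) 14295} = \sqrt{4591 + \left(-8457 + \left(\frac{3}{2} + 58\right) \left(-10\right)\right) 14295} = \sqrt{4591 + \left(-8457 + \frac{119}{2} \left(-10\right)\right) 14295} = \sqrt{4591 + \left(-8457 - 595\right) 14295} = \sqrt{4591 - 129398340} = \sqrt{-129393749} = i \sqrt{129393749}$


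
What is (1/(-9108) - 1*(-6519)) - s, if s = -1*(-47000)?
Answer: -368700949/9108 ≈ -40481.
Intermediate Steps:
s = 47000
(1/(-9108) - 1*(-6519)) - s = (1/(-9108) - 1*(-6519)) - 1*47000 = (-1/9108 + 6519) - 47000 = 59375051/9108 - 47000 = -368700949/9108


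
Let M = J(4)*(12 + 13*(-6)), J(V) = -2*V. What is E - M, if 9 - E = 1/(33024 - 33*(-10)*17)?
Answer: -20051047/38634 ≈ -519.00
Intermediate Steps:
E = 347705/38634 (E = 9 - 1/(33024 - 33*(-10)*17) = 9 - 1/(33024 + 330*17) = 9 - 1/(33024 + 5610) = 9 - 1/38634 = 347705/38634 ≈ 9.0000)
M = 528 (M = (-2*4)*(12 + 13*(-6)) = -8*(12 - 78) = -8*(-66) = 528)
E - M = 347705/38634 - 1*528 = 347705/38634 - 528 = -20051047/38634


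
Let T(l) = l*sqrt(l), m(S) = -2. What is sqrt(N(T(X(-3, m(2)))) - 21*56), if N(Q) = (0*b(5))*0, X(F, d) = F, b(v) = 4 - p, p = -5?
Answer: 14*I*sqrt(6) ≈ 34.293*I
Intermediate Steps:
b(v) = 9 (b(v) = 4 - 1*(-5) = 4 + 5 = 9)
T(l) = l**(3/2)
N(Q) = 0 (N(Q) = (0*9)*0 = 0*0 = 0)
sqrt(N(T(X(-3, m(2)))) - 21*56) = sqrt(0 - 21*56) = sqrt(0 - 1176) = sqrt(-1176) = 14*I*sqrt(6)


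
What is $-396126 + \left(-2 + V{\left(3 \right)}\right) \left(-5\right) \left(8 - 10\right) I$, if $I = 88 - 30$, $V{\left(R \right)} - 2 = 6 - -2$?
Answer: $-391486$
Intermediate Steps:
$V{\left(R \right)} = 10$ ($V{\left(R \right)} = 2 + \left(6 - -2\right) = 2 + \left(6 + 2\right) = 2 + 8 = 10$)
$I = 58$ ($I = 88 - 30 = 58$)
$-396126 + \left(-2 + V{\left(3 \right)}\right) \left(-5\right) \left(8 - 10\right) I = -396126 + \left(-2 + 10\right) \left(-5\right) \left(8 - 10\right) 58 = -396126 + 8 \left(-5\right) \left(-2\right) 58 = -396126 + \left(-40\right) \left(-2\right) 58 = -396126 + 80 \cdot 58 = -396126 + 4640 = -391486$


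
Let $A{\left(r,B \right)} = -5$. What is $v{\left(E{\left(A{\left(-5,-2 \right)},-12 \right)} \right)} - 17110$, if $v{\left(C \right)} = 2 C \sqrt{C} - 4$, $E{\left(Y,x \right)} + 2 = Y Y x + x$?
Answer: $-17114 - 628 i \sqrt{314} \approx -17114.0 - 11128.0 i$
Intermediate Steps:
$E{\left(Y,x \right)} = -2 + x + x Y^{2}$ ($E{\left(Y,x \right)} = -2 + \left(Y Y x + x\right) = -2 + \left(Y^{2} x + x\right) = -2 + \left(x Y^{2} + x\right) = -2 + \left(x + x Y^{2}\right) = -2 + x + x Y^{2}$)
$v{\left(C \right)} = -4 + 2 C^{\frac{3}{2}}$ ($v{\left(C \right)} = 2 C^{\frac{3}{2}} - 4 = -4 + 2 C^{\frac{3}{2}}$)
$v{\left(E{\left(A{\left(-5,-2 \right)},-12 \right)} \right)} - 17110 = \left(-4 + 2 \left(-2 - 12 - 12 \left(-5\right)^{2}\right)^{\frac{3}{2}}\right) - 17110 = \left(-4 + 2 \left(-2 - 12 - 300\right)^{\frac{3}{2}}\right) - 17110 = \left(-4 + 2 \left(-314\right)^{\frac{3}{2}}\right) - 17110 = \left(-4 + 2 \left(- 314 i \sqrt{314}\right)\right) - 17110 = \left(-4 - 628 i \sqrt{314}\right) - 17110 = -17114 - 628 i \sqrt{314}$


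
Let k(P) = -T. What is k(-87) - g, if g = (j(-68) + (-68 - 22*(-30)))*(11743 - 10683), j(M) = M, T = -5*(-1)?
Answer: -555445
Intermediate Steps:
T = 5
g = 555440 (g = (-68 + (-68 - 22*(-30)))*(11743 - 10683) = (-68 + (-68 + 660))*1060 = (-68 + 592)*1060 = 524*1060 = 555440)
k(P) = -5 (k(P) = -1*5 = -5)
k(-87) - g = -5 - 1*555440 = -5 - 555440 = -555445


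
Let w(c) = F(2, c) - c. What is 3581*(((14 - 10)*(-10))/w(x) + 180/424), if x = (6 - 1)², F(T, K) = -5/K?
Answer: 48110735/6678 ≈ 7204.4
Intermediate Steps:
x = 25 (x = 5² = 25)
w(c) = -c - 5/c (w(c) = -5/c - c = -c - 5/c)
3581*(((14 - 10)*(-10))/w(x) + 180/424) = 3581*(((14 - 10)*(-10))/(-1*25 - 5/25) + 180/424) = 3581*((4*(-10))/(-25 - 5*1/25) + 180*(1/424)) = 3581*(-40/(-25 - ⅕) + 45/106) = 3581*(-40/(-126/5) + 45/106) = 3581*(-40*(-5/126) + 45/106) = 3581*(100/63 + 45/106) = 3581*(13435/6678) = 48110735/6678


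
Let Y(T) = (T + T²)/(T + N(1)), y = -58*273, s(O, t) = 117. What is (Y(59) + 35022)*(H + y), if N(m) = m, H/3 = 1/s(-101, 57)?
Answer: -21663394525/39 ≈ -5.5547e+8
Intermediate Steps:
H = 1/39 (H = 3/117 = 3*(1/117) = 1/39 ≈ 0.025641)
y = -15834
Y(T) = (T + T²)/(1 + T) (Y(T) = (T + T²)/(T + 1) = (T + T²)/(1 + T))
(Y(59) + 35022)*(H + y) = (59 + 35022)*(1/39 - 15834) = 35081*(-617525/39) = -21663394525/39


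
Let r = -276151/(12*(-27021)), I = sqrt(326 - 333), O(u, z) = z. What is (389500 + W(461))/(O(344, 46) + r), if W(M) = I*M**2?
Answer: 126296154000/15191743 + 68910359292*I*sqrt(7)/15191743 ≈ 8313.5 + 12001.0*I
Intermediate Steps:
I = I*sqrt(7) (I = sqrt(-7) = I*sqrt(7) ≈ 2.6458*I)
W(M) = I*sqrt(7)*M**2 (W(M) = (I*sqrt(7))*M**2 = I*sqrt(7)*M**2)
r = 276151/324252 (r = -276151/(-324252) = -276151*(-1/324252) = 276151/324252 ≈ 0.85166)
(389500 + W(461))/(O(344, 46) + r) = (389500 + I*sqrt(7)*461**2)/(46 + 276151/324252) = (389500 + I*sqrt(7)*212521)/(15191743/324252) = (389500 + 212521*I*sqrt(7))*(324252/15191743) = 126296154000/15191743 + 68910359292*I*sqrt(7)/15191743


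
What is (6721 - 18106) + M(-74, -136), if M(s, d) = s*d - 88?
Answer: -1409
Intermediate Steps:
M(s, d) = -88 + d*s (M(s, d) = d*s - 88 = -88 + d*s)
(6721 - 18106) + M(-74, -136) = (6721 - 18106) + (-88 - 136*(-74)) = -11385 + (-88 + 10064) = -11385 + 9976 = -1409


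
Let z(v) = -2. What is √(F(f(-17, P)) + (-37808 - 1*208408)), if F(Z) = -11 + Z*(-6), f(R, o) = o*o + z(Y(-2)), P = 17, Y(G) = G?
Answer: I*√247949 ≈ 497.94*I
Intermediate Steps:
f(R, o) = -2 + o² (f(R, o) = o*o - 2 = o² - 2 = -2 + o²)
F(Z) = -11 - 6*Z
√(F(f(-17, P)) + (-37808 - 1*208408)) = √((-11 - 6*(-2 + 17²)) + (-37808 - 1*208408)) = √((-11 - 6*(-2 + 289)) + (-37808 - 208408)) = √((-11 - 6*287) - 246216) = √((-11 - 1722) - 246216) = √(-1733 - 246216) = √(-247949) = I*√247949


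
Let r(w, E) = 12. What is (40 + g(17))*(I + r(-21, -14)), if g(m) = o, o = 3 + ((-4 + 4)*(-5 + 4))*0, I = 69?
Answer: 3483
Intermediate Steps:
o = 3 (o = 3 + (0*(-1))*0 = 3 + 0*0 = 3 + 0 = 3)
g(m) = 3
(40 + g(17))*(I + r(-21, -14)) = (40 + 3)*(69 + 12) = 43*81 = 3483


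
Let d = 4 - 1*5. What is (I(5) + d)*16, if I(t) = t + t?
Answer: 144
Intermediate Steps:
I(t) = 2*t
d = -1 (d = 4 - 5 = -1)
(I(5) + d)*16 = (2*5 - 1)*16 = (10 - 1)*16 = 9*16 = 144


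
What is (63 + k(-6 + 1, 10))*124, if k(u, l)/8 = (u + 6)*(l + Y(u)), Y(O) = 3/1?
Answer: 20708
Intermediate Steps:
Y(O) = 3 (Y(O) = 3*1 = 3)
k(u, l) = 8*(3 + l)*(6 + u) (k(u, l) = 8*((u + 6)*(l + 3)) = 8*((6 + u)*(3 + l)) = 8*((3 + l)*(6 + u)) = 8*(3 + l)*(6 + u))
(63 + k(-6 + 1, 10))*124 = (63 + (144 + 24*(-6 + 1) + 48*10 + 8*10*(-6 + 1)))*124 = (63 + (144 + 24*(-5) + 480 + 8*10*(-5)))*124 = (63 + (144 - 120 + 480 - 400))*124 = (63 + 104)*124 = 167*124 = 20708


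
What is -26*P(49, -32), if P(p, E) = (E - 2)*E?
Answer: -28288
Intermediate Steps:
P(p, E) = E*(-2 + E) (P(p, E) = (-2 + E)*E = E*(-2 + E))
-26*P(49, -32) = -(-832)*(-2 - 32) = -(-832)*(-34) = -26*1088 = -28288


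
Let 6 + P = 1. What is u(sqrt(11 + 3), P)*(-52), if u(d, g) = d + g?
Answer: 260 - 52*sqrt(14) ≈ 65.434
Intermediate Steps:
P = -5 (P = -6 + 1 = -5)
u(sqrt(11 + 3), P)*(-52) = (sqrt(11 + 3) - 5)*(-52) = (sqrt(14) - 5)*(-52) = (-5 + sqrt(14))*(-52) = 260 - 52*sqrt(14)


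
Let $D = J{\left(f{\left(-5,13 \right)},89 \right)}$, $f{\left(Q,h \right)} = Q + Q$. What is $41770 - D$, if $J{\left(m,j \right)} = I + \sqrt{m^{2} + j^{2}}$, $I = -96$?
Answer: $41866 - \sqrt{8021} \approx 41776.0$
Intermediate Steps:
$f{\left(Q,h \right)} = 2 Q$
$J{\left(m,j \right)} = -96 + \sqrt{j^{2} + m^{2}}$ ($J{\left(m,j \right)} = -96 + \sqrt{m^{2} + j^{2}} = -96 + \sqrt{j^{2} + m^{2}}$)
$D = -96 + \sqrt{8021}$ ($D = -96 + \sqrt{89^{2} + \left(2 \left(-5\right)\right)^{2}} = -96 + \sqrt{7921 + \left(-10\right)^{2}} = -96 + \sqrt{7921 + 100} = -96 + \sqrt{8021} \approx -6.44$)
$41770 - D = 41770 - \left(-96 + \sqrt{8021}\right) = 41770 + \left(96 - \sqrt{8021}\right) = 41866 - \sqrt{8021}$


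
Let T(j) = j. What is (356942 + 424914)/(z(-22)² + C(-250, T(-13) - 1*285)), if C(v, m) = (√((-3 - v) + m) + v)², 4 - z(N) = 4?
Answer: 781856/(250 - I*√51)² ≈ 12.479 + 0.71353*I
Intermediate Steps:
z(N) = 0 (z(N) = 4 - 1*4 = 4 - 4 = 0)
C(v, m) = (v + √(-3 + m - v))² (C(v, m) = (√(-3 + m - v) + v)² = (v + √(-3 + m - v))²)
(356942 + 424914)/(z(-22)² + C(-250, T(-13) - 1*285)) = (356942 + 424914)/(0² + (-250 + √(-3 + (-13 - 1*285) - 1*(-250)))²) = 781856/(0 + (-250 + √(-3 + (-13 - 285) + 250))²) = 781856/(0 + (-250 + √(-3 - 298 + 250))²) = 781856/(0 + (-250 + √(-51))²) = 781856/(0 + (-250 + I*√51)²) = 781856/((-250 + I*√51)²) = 781856/(-250 + I*√51)²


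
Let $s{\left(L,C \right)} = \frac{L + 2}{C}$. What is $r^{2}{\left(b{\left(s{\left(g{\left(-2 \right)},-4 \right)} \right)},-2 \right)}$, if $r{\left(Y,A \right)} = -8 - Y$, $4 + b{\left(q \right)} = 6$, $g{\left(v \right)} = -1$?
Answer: $100$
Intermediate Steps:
$s{\left(L,C \right)} = \frac{2 + L}{C}$
$b{\left(q \right)} = 2$ ($b{\left(q \right)} = -4 + 6 = 2$)
$r^{2}{\left(b{\left(s{\left(g{\left(-2 \right)},-4 \right)} \right)},-2 \right)} = \left(-8 - 2\right)^{2} = \left(-10\right)^{2} = 100$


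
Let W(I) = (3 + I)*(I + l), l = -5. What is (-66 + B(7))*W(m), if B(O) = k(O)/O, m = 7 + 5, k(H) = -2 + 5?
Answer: -6885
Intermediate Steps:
k(H) = 3
m = 12
W(I) = (-5 + I)*(3 + I) (W(I) = (3 + I)*(I - 5) = (3 + I)*(-5 + I) = (-5 + I)*(3 + I))
B(O) = 3/O
(-66 + B(7))*W(m) = (-66 + 3/7)*(-15 + 12² - 2*12) = (-66 + 3*(⅐))*(-15 + 144 - 24) = (-66 + 3/7)*105 = -459/7*105 = -6885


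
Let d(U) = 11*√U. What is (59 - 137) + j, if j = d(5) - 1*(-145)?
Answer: 67 + 11*√5 ≈ 91.597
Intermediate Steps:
j = 145 + 11*√5 (j = 11*√5 - 1*(-145) = 11*√5 + 145 = 145 + 11*√5 ≈ 169.60)
(59 - 137) + j = (59 - 137) + (145 + 11*√5) = -78 + (145 + 11*√5) = 67 + 11*√5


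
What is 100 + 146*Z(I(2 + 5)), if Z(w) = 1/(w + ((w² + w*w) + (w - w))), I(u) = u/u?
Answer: 446/3 ≈ 148.67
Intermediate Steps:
I(u) = 1
Z(w) = 1/(w + 2*w²) (Z(w) = 1/(w + ((w² + w²) + 0)) = 1/(w + (2*w² + 0)) = 1/(w + 2*w²))
100 + 146*Z(I(2 + 5)) = 100 + 146*(1/(1*(1 + 2*1))) = 100 + 146*(1/(1 + 2)) = 100 + 146*(1/3) = 100 + 146*(1*(⅓)) = 100 + 146*(⅓) = 100 + 146/3 = 446/3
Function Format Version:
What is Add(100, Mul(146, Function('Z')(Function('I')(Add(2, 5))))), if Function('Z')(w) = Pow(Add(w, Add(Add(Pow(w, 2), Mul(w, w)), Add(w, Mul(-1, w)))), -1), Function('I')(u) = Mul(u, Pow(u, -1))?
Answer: Rational(446, 3) ≈ 148.67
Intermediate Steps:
Function('I')(u) = 1
Function('Z')(w) = Pow(Add(w, Mul(2, Pow(w, 2))), -1) (Function('Z')(w) = Pow(Add(w, Add(Add(Pow(w, 2), Pow(w, 2)), 0)), -1) = Pow(Add(w, Add(Mul(2, Pow(w, 2)), 0)), -1) = Pow(Add(w, Mul(2, Pow(w, 2))), -1))
Add(100, Mul(146, Function('Z')(Function('I')(Add(2, 5))))) = Add(100, Mul(146, Mul(Pow(1, -1), Pow(Add(1, Mul(2, 1)), -1)))) = Add(100, Mul(146, Mul(1, Pow(Add(1, 2), -1)))) = Add(100, Mul(146, Mul(1, Pow(3, -1)))) = Add(100, Mul(146, Mul(1, Rational(1, 3)))) = Add(100, Mul(146, Rational(1, 3))) = Add(100, Rational(146, 3)) = Rational(446, 3)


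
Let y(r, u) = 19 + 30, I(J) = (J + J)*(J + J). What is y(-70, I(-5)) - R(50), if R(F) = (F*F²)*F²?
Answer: -312499951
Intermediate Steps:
I(J) = 4*J² (I(J) = (2*J)*(2*J) = 4*J²)
y(r, u) = 49
R(F) = F⁵ (R(F) = F³*F² = F⁵)
y(-70, I(-5)) - R(50) = 49 - 1*50⁵ = 49 - 1*312500000 = 49 - 312500000 = -312499951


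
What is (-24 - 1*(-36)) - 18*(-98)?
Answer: 1776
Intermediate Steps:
(-24 - 1*(-36)) - 18*(-98) = (-24 + 36) + 1764 = 12 + 1764 = 1776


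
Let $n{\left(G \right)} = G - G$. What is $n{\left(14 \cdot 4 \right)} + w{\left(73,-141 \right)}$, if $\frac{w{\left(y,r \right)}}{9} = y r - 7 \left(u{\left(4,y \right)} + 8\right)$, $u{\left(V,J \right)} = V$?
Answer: $-93393$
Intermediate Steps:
$w{\left(y,r \right)} = -756 + 9 r y$ ($w{\left(y,r \right)} = 9 \left(y r - 7 \left(4 + 8\right)\right) = 9 \left(r y - 84\right) = 9 \left(-84 + r y\right) = -756 + 9 r y$)
$n{\left(G \right)} = 0$
$n{\left(14 \cdot 4 \right)} + w{\left(73,-141 \right)} = 0 + \left(-756 + 9 \left(-141\right) 73\right) = 0 - 93393 = -93393$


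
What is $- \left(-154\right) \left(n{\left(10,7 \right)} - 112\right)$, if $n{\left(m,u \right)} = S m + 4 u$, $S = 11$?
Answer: $4004$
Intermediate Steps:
$n{\left(m,u \right)} = 4 u + 11 m$ ($n{\left(m,u \right)} = 11 m + 4 u = 4 u + 11 m$)
$- \left(-154\right) \left(n{\left(10,7 \right)} - 112\right) = - \left(-154\right) \left(\left(4 \cdot 7 + 11 \cdot 10\right) - 112\right) = - \left(-154\right) \left(\left(28 + 110\right) - 112\right) = - \left(-154\right) \left(138 - 112\right) = - \left(-154\right) 26 = \left(-1\right) \left(-4004\right) = 4004$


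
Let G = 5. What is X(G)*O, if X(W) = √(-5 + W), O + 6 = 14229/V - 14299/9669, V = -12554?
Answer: 0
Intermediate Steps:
O = -1045397603/121384626 (O = -6 + (14229/(-12554) - 14299/9669) = -6 + (14229*(-1/12554) - 14299*1/9669) = -6 + (-14229/12554 - 14299/9669) = -6 - 317089847/121384626 = -1045397603/121384626 ≈ -8.6123)
X(G)*O = √(-5 + 5)*(-1045397603/121384626) = √0*(-1045397603/121384626) = 0*(-1045397603/121384626) = 0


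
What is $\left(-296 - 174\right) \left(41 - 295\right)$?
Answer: $119380$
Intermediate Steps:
$\left(-296 - 174\right) \left(41 - 295\right) = \left(-470\right) \left(-254\right) = 119380$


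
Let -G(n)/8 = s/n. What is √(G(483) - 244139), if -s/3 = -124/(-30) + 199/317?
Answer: I*√143083493456568315/765555 ≈ 494.1*I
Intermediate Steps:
s = -22639/1585 (s = -3*(-124/(-30) + 199/317) = -3*(-124*(-1/30) + 199*(1/317)) = -3*(62/15 + 199/317) = -3*22639/4755 = -22639/1585 ≈ -14.283)
G(n) = 181112/(1585*n) (G(n) = -(-181112)/(1585*n) = 181112/(1585*n))
√(G(483) - 244139) = √((181112/1585)/483 - 244139) = √((181112/1585)*(1/483) - 244139) = √(181112/765555 - 244139) = √(-186901651033/765555) = I*√143083493456568315/765555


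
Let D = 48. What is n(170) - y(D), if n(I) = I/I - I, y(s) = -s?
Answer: -121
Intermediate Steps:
n(I) = 1 - I
n(170) - y(D) = (1 - 1*170) - (-1)*48 = (1 - 170) - 1*(-48) = -169 + 48 = -121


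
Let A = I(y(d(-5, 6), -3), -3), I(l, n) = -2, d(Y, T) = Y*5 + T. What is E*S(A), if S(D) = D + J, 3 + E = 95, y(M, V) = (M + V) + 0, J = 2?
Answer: 0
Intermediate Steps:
d(Y, T) = T + 5*Y (d(Y, T) = 5*Y + T = T + 5*Y)
y(M, V) = M + V
E = 92 (E = -3 + 95 = 92)
A = -2
S(D) = 2 + D (S(D) = D + 2 = 2 + D)
E*S(A) = 92*(2 - 2) = 92*0 = 0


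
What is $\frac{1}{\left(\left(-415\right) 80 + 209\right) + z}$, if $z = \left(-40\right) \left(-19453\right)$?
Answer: $\frac{1}{745129} \approx 1.3421 \cdot 10^{-6}$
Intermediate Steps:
$z = 778120$
$\frac{1}{\left(\left(-415\right) 80 + 209\right) + z} = \frac{1}{\left(\left(-415\right) 80 + 209\right) + 778120} = \frac{1}{\left(-33200 + 209\right) + 778120} = \frac{1}{-32991 + 778120} = \frac{1}{745129}$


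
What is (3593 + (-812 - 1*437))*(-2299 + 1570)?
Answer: -1708776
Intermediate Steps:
(3593 + (-812 - 1*437))*(-2299 + 1570) = (3593 + (-812 - 437))*(-729) = (3593 - 1249)*(-729) = 2344*(-729) = -1708776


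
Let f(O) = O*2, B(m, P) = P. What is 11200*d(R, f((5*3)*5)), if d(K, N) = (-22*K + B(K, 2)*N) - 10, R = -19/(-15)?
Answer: 8807680/3 ≈ 2.9359e+6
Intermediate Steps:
f(O) = 2*O
R = 19/15 (R = -19*(-1/15) = 19/15 ≈ 1.2667)
d(K, N) = -10 - 22*K + 2*N (d(K, N) = (-22*K + 2*N) - 10 = -10 - 22*K + 2*N)
11200*d(R, f((5*3)*5)) = 11200*(-10 - 22*19/15 + 2*(2*((5*3)*5))) = 11200*(-10 - 418/15 + 2*(2*(15*5))) = 11200*(-10 - 418/15 + 2*(2*75)) = 11200*(-10 - 418/15 + 2*150) = 11200*(-10 - 418/15 + 300) = 11200*(3932/15) = 8807680/3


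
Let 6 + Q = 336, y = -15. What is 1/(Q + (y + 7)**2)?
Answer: 1/394 ≈ 0.0025381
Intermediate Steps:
Q = 330 (Q = -6 + 336 = 330)
1/(Q + (y + 7)**2) = 1/(330 + (-15 + 7)**2) = 1/(330 + (-8)**2) = 1/(330 + 64) = 1/394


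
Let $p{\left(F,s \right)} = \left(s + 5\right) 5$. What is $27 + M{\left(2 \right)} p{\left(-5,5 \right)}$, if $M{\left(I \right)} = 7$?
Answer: $377$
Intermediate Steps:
$p{\left(F,s \right)} = 25 + 5 s$ ($p{\left(F,s \right)} = \left(5 + s\right) 5 = 25 + 5 s$)
$27 + M{\left(2 \right)} p{\left(-5,5 \right)} = 27 + 7 \left(25 + 5 \cdot 5\right) = 27 + 7 \left(25 + 25\right) = 27 + 7 \cdot 50 = 27 + 350 = 377$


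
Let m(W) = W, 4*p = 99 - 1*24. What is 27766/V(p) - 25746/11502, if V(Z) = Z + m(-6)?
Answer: 70896949/32589 ≈ 2175.5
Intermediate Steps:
p = 75/4 (p = (99 - 1*24)/4 = (99 - 24)/4 = (¼)*75 = 75/4 ≈ 18.750)
V(Z) = -6 + Z (V(Z) = Z - 6 = -6 + Z)
27766/V(p) - 25746/11502 = 27766/(-6 + 75/4) - 25746/11502 = 27766/(51/4) - 25746*1/11502 = 27766*(4/51) - 4291/1917 = 111064/51 - 4291/1917 = 70896949/32589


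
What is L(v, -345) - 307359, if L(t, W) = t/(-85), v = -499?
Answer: -26125016/85 ≈ -3.0735e+5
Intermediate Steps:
L(t, W) = -t/85 (L(t, W) = t*(-1/85) = -t/85)
L(v, -345) - 307359 = -1/85*(-499) - 307359 = 499/85 - 307359 = -26125016/85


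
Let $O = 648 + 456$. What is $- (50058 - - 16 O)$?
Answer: $-67722$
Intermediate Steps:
$O = 1104$
$- (50058 - - 16 O) = - (50058 - \left(-16\right) 1104) = - (50058 - -17664) = - (50058 + 17664) = \left(-1\right) 67722 = -67722$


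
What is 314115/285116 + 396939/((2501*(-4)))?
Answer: -13753906683/356537558 ≈ -38.576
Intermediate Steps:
314115/285116 + 396939/((2501*(-4))) = 314115*(1/285116) + 396939/(-10004) = 314115/285116 + 396939*(-1/10004) = 314115/285116 - 396939/10004 = -13753906683/356537558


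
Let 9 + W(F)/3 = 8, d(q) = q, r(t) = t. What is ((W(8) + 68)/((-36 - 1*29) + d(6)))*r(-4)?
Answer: 260/59 ≈ 4.4068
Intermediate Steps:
W(F) = -3 (W(F) = -27 + 3*8 = -27 + 24 = -3)
((W(8) + 68)/((-36 - 1*29) + d(6)))*r(-4) = ((-3 + 68)/((-36 - 1*29) + 6))*(-4) = (65/((-36 - 29) + 6))*(-4) = (65/(-65 + 6))*(-4) = (65/(-59))*(-4) = (65*(-1/59))*(-4) = -65/59*(-4) = 260/59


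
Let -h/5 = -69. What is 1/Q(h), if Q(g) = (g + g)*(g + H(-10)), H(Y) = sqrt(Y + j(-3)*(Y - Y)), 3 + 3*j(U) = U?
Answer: 1/238070 - I*sqrt(10)/82134150 ≈ 4.2004e-6 - 3.8501e-8*I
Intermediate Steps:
j(U) = -1 + U/3
h = 345 (h = -5*(-69) = 345)
H(Y) = sqrt(Y) (H(Y) = sqrt(Y + (-1 + (1/3)*(-3))*(Y - Y)) = sqrt(Y + (-1 - 1)*0) = sqrt(Y - 2*0) = sqrt(Y + 0) = sqrt(Y))
Q(g) = 2*g*(g + I*sqrt(10)) (Q(g) = (g + g)*(g + sqrt(-10)) = (2*g)*(g + I*sqrt(10)) = 2*g*(g + I*sqrt(10)))
1/Q(h) = 1/(2*345*(345 + I*sqrt(10))) = 1/(238050 + 690*I*sqrt(10))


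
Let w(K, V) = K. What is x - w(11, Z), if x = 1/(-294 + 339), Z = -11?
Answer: -494/45 ≈ -10.978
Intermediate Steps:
x = 1/45 ≈ 0.022222
x - w(11, Z) = 1/45 - 1*11 = 1/45 - 11 = -494/45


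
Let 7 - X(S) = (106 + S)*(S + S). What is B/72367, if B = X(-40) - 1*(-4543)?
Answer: 9830/72367 ≈ 0.13584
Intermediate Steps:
X(S) = 7 - 2*S*(106 + S) (X(S) = 7 - (106 + S)*(S + S) = 7 - (106 + S)*2*S = 7 - 2*S*(106 + S))
B = 9830 (B = (7 - 212*(-40) - 2*(-40)²) - 1*(-4543) = (7 + 8480 - 2*1600) + 4543 = (7 + 8480 - 3200) + 4543 = 5287 + 4543 = 9830)
B/72367 = 9830/72367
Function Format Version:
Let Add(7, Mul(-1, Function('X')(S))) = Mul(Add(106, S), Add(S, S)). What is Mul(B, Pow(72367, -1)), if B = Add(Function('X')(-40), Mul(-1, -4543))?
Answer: Rational(9830, 72367) ≈ 0.13584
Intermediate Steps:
Function('X')(S) = Add(7, Mul(-2, S, Add(106, S))) (Function('X')(S) = Add(7, Mul(-1, Mul(Add(106, S), Add(S, S)))) = Add(7, Mul(-1, Mul(Add(106, S), Mul(2, S)))) = Add(7, Mul(-1, Mul(2, S, Add(106, S)))) = Add(7, Mul(-2, S, Add(106, S))))
B = 9830 (B = Add(Add(7, Mul(-212, -40), Mul(-2, Pow(-40, 2))), Mul(-1, -4543)) = Add(Add(7, 8480, Mul(-2, 1600)), 4543) = Add(Add(7, 8480, -3200), 4543) = Add(5287, 4543) = 9830)
Mul(B, Pow(72367, -1)) = Mul(9830, Pow(72367, -1)) = Mul(9830, Rational(1, 72367)) = Rational(9830, 72367)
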